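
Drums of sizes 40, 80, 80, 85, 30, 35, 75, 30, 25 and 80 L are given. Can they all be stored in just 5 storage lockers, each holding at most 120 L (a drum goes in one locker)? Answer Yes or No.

Yes

A valid assignment using 5 storage lockers:
  locker 1: 85 + 35 = 120
  locker 2: 80 + 40 = 120
  locker 3: 80 + 30 = 110
  locker 4: 80 + 30 = 110
  locker 5: 75 + 25 = 100
Every load is within 120 L, so 5 storage lockers suffice.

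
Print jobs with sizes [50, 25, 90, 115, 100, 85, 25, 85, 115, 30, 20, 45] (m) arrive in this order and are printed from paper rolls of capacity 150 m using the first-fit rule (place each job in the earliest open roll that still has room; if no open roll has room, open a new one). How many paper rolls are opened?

7

  50 → roll 1 (new)  [load 50/150]
  25 → roll 1  [load 75/150]
  90 → roll 2 (new)  [load 90/150]
  115 → roll 3 (new)  [load 115/150]
  100 → roll 4 (new)  [load 100/150]
  85 → roll 5 (new)  [load 85/150]
  25 → roll 1  [load 100/150]
  85 → roll 6 (new)  [load 85/150]
  115 → roll 7 (new)  [load 115/150]
  30 → roll 1  [load 130/150]
  20 → roll 1  [load 150/150]
  45 → roll 2  [load 135/150]
7 paper rolls opened.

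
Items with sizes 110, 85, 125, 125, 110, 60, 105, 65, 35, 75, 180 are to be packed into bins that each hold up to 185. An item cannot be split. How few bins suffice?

Total = 180 + 125 + 125 + 110 + 110 + 105 + 85 + 75 + 65 + 60 + 35 = 1075.
Lower bound: ⌈1075/185⌉ = 6 bins.
A packing using 7 bins:
  bin 1: 180 = 180
  bin 2: 125 + 60 = 185
  bin 3: 125 + 35 = 160
  bin 4: 110 + 75 = 185
  bin 5: 110 + 65 = 175
  bin 6: 105 = 105
  bin 7: 85 = 85
No arrangement into 6 bins stays within capacity, so 7 is optimal.

7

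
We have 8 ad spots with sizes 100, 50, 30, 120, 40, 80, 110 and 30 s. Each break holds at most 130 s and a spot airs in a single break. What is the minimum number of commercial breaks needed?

5

Total = 120 + 110 + 100 + 80 + 50 + 40 + 30 + 30 = 560 s.
Lower bound: ⌈560/130⌉ = 5 commercial breaks.
A packing using 5 commercial breaks:
  break 1: 120 = 120
  break 2: 110 = 110
  break 3: 100 + 30 = 130
  break 4: 80 + 50 = 130
  break 5: 40 + 30 = 70
This matches the lower bound, so 5 is optimal.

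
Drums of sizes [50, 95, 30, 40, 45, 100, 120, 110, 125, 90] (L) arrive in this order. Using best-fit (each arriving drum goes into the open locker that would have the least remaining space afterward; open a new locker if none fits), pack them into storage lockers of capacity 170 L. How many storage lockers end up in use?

7

  50 → locker 1 (new)  [load 50/170]
  95 → locker 1  [load 145/170]
  30 → locker 2 (new)  [load 30/170]
  40 → locker 2  [load 70/170]
  45 → locker 2  [load 115/170]
  100 → locker 3 (new)  [load 100/170]
  120 → locker 4 (new)  [load 120/170]
  110 → locker 5 (new)  [load 110/170]
  125 → locker 6 (new)  [load 125/170]
  90 → locker 7 (new)  [load 90/170]
7 storage lockers opened.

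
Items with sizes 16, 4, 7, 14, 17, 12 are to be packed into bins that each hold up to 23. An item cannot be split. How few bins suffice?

Total = 17 + 16 + 14 + 12 + 7 + 4 = 70.
Lower bound: ⌈70/23⌉ = 4 bins.
A packing using 4 bins:
  bin 1: 17 + 4 = 21
  bin 2: 16 + 7 = 23
  bin 3: 14 = 14
  bin 4: 12 = 12
This matches the lower bound, so 4 is optimal.

4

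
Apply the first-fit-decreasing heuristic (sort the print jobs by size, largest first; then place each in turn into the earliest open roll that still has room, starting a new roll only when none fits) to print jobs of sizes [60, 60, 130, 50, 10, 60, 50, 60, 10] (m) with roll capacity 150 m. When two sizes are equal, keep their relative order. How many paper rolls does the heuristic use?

4

Sorted descending: 130, 60, 60, 60, 60, 50, 50, 10, 10.
  130 → roll 1 (new)  [load 130/150]
  60 → roll 2 (new)  [load 60/150]
  60 → roll 2  [load 120/150]
  60 → roll 3 (new)  [load 60/150]
  60 → roll 3  [load 120/150]
  50 → roll 4 (new)  [load 50/150]
  50 → roll 4  [load 100/150]
  10 → roll 1  [load 140/150]
  10 → roll 1  [load 150/150]
4 paper rolls opened.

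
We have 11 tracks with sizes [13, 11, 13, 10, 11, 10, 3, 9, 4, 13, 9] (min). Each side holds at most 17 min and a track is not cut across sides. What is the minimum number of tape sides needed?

9

Total = 13 + 13 + 13 + 11 + 11 + 10 + 10 + 9 + 9 + 4 + 3 = 106 min.
Lower bound: ⌈106/17⌉ = 7 tape sides.
Also, 9 tracks each exceed 17/2 min, and no two of those can share a side, so at least 9 tape sides are needed.
A packing using 9 tape sides:
  side 1: 13 + 4 = 17
  side 2: 13 + 3 = 16
  side 3: 13 = 13
  side 4: 11 = 11
  side 5: 11 = 11
  side 6: 10 = 10
  side 7: 10 = 10
  side 8: 9 = 9
  side 9: 9 = 9
This matches the lower bound, so 9 is optimal.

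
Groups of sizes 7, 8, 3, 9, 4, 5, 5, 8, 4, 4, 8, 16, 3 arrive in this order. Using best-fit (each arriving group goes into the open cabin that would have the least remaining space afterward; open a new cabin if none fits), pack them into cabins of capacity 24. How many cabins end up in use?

  7 → cabin 1 (new)  [load 7/24]
  8 → cabin 1  [load 15/24]
  3 → cabin 1  [load 18/24]
  9 → cabin 2 (new)  [load 9/24]
  4 → cabin 1  [load 22/24]
  5 → cabin 2  [load 14/24]
  5 → cabin 2  [load 19/24]
  8 → cabin 3 (new)  [load 8/24]
  4 → cabin 2  [load 23/24]
  4 → cabin 3  [load 12/24]
  8 → cabin 3  [load 20/24]
  16 → cabin 4 (new)  [load 16/24]
  3 → cabin 3  [load 23/24]
4 cabins opened.

4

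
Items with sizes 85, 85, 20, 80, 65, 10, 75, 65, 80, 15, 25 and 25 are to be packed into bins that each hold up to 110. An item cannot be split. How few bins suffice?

Total = 85 + 85 + 80 + 80 + 75 + 65 + 65 + 25 + 25 + 20 + 15 + 10 = 630.
Lower bound: ⌈630/110⌉ = 6 bins.
Also, 7 items each exceed 55, and no two of those can share a bin, so at least 7 bins are needed.
A packing using 7 bins:
  bin 1: 85 + 25 = 110
  bin 2: 85 + 25 = 110
  bin 3: 80 + 20 + 10 = 110
  bin 4: 80 + 15 = 95
  bin 5: 75 = 75
  bin 6: 65 = 65
  bin 7: 65 = 65
This matches the lower bound, so 7 is optimal.

7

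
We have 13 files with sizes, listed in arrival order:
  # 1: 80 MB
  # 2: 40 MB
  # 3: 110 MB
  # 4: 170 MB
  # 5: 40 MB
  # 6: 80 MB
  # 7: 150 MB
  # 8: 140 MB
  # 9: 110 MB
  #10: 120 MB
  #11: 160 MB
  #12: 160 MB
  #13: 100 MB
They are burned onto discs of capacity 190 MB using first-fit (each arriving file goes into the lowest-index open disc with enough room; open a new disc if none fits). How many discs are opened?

  80 → disc 1 (new)  [load 80/190]
  40 → disc 1  [load 120/190]
  110 → disc 2 (new)  [load 110/190]
  170 → disc 3 (new)  [load 170/190]
  40 → disc 1  [load 160/190]
  80 → disc 2  [load 190/190]
  150 → disc 4 (new)  [load 150/190]
  140 → disc 5 (new)  [load 140/190]
  110 → disc 6 (new)  [load 110/190]
  120 → disc 7 (new)  [load 120/190]
  160 → disc 8 (new)  [load 160/190]
  160 → disc 9 (new)  [load 160/190]
  100 → disc 10 (new)  [load 100/190]
10 discs opened.

10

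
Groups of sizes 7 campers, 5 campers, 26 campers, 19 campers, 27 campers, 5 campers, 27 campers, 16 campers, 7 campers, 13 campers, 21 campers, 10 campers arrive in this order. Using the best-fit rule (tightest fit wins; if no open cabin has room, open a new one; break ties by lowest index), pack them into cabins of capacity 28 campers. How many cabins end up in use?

8

  7 → cabin 1 (new)  [load 7/28]
  5 → cabin 1  [load 12/28]
  26 → cabin 2 (new)  [load 26/28]
  19 → cabin 3 (new)  [load 19/28]
  27 → cabin 4 (new)  [load 27/28]
  5 → cabin 3  [load 24/28]
  27 → cabin 5 (new)  [load 27/28]
  16 → cabin 1  [load 28/28]
  7 → cabin 6 (new)  [load 7/28]
  13 → cabin 6  [load 20/28]
  21 → cabin 7 (new)  [load 21/28]
  10 → cabin 8 (new)  [load 10/28]
8 cabins opened.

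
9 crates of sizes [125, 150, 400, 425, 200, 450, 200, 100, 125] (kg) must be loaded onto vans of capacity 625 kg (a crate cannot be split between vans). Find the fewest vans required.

Total = 450 + 425 + 400 + 200 + 200 + 150 + 125 + 125 + 100 = 2175 kg.
Lower bound: ⌈2175/625⌉ = 4 vans.
A packing using 4 vans:
  van 1: 450 + 150 = 600
  van 2: 425 + 200 = 625
  van 3: 400 + 200 = 600
  van 4: 125 + 125 + 100 = 350
This matches the lower bound, so 4 is optimal.

4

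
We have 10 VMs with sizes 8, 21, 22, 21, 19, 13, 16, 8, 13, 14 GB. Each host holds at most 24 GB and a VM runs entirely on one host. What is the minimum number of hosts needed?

Total = 22 + 21 + 21 + 19 + 16 + 14 + 13 + 13 + 8 + 8 = 155 GB.
Lower bound: ⌈155/24⌉ = 7 hosts.
Also, 8 VMs each exceed 12 GB, and no two of those can share a host, so at least 8 hosts are needed.
A packing using 8 hosts:
  host 1: 22 = 22
  host 2: 21 = 21
  host 3: 21 = 21
  host 4: 19 = 19
  host 5: 16 + 8 = 24
  host 6: 14 + 8 = 22
  host 7: 13 = 13
  host 8: 13 = 13
This matches the lower bound, so 8 is optimal.

8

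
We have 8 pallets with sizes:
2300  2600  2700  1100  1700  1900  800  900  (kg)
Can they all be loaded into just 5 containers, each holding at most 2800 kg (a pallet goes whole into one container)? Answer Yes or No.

Total = 14000 kg; ⌈14000/2800⌉ = 5.
The bound of 5 does not rule out 5, but exhaustive search shows no assignment into 5 containers of capacity 2800 kg exists — the minimum is 6.

No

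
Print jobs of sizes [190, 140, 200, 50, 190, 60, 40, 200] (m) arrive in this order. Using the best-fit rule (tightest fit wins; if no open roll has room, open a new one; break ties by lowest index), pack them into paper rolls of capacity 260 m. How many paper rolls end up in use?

5

  190 → roll 1 (new)  [load 190/260]
  140 → roll 2 (new)  [load 140/260]
  200 → roll 3 (new)  [load 200/260]
  50 → roll 3  [load 250/260]
  190 → roll 4 (new)  [load 190/260]
  60 → roll 1  [load 250/260]
  40 → roll 4  [load 230/260]
  200 → roll 5 (new)  [load 200/260]
5 paper rolls opened.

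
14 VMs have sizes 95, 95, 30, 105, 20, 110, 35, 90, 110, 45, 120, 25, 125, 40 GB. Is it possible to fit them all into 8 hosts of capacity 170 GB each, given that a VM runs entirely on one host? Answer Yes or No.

Yes

A valid assignment using 8 hosts:
  host 1: 125 + 45 = 170
  host 2: 120 + 40 = 160
  host 3: 110 + 35 + 25 = 170
  host 4: 110 + 30 + 20 = 160
  host 5: 105 = 105
  host 6: 95 = 95
  host 7: 95 = 95
  host 8: 90 = 90
Every load is within 170 GB, so 8 hosts suffice.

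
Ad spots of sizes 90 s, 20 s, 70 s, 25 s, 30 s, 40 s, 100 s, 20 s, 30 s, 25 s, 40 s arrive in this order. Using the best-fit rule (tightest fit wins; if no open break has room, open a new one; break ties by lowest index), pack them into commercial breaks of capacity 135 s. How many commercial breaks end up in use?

  90 → break 1 (new)  [load 90/135]
  20 → break 1  [load 110/135]
  70 → break 2 (new)  [load 70/135]
  25 → break 1  [load 135/135]
  30 → break 2  [load 100/135]
  40 → break 3 (new)  [load 40/135]
  100 → break 4 (new)  [load 100/135]
  20 → break 2  [load 120/135]
  30 → break 4  [load 130/135]
  25 → break 3  [load 65/135]
  40 → break 3  [load 105/135]
4 commercial breaks opened.

4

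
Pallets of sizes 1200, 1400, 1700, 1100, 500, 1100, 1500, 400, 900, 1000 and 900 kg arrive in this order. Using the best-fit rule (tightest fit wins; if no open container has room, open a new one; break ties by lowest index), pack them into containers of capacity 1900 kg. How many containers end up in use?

8

  1200 → container 1 (new)  [load 1200/1900]
  1400 → container 2 (new)  [load 1400/1900]
  1700 → container 3 (new)  [load 1700/1900]
  1100 → container 4 (new)  [load 1100/1900]
  500 → container 2  [load 1900/1900]
  1100 → container 5 (new)  [load 1100/1900]
  1500 → container 6 (new)  [load 1500/1900]
  400 → container 6  [load 1900/1900]
  900 → container 7 (new)  [load 900/1900]
  1000 → container 7  [load 1900/1900]
  900 → container 8 (new)  [load 900/1900]
8 containers opened.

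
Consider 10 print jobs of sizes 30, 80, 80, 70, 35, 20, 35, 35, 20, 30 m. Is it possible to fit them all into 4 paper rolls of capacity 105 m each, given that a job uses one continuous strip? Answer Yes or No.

Total = 435 m; ⌈435/105⌉ = 5.
At least 5 paper rolls are required, but only 4 are allowed.

No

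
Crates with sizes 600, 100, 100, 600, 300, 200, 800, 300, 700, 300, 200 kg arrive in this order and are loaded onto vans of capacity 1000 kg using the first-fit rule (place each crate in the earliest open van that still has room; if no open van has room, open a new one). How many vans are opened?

5

  600 → van 1 (new)  [load 600/1000]
  100 → van 1  [load 700/1000]
  100 → van 1  [load 800/1000]
  600 → van 2 (new)  [load 600/1000]
  300 → van 2  [load 900/1000]
  200 → van 1  [load 1000/1000]
  800 → van 3 (new)  [load 800/1000]
  300 → van 4 (new)  [load 300/1000]
  700 → van 4  [load 1000/1000]
  300 → van 5 (new)  [load 300/1000]
  200 → van 3  [load 1000/1000]
5 vans opened.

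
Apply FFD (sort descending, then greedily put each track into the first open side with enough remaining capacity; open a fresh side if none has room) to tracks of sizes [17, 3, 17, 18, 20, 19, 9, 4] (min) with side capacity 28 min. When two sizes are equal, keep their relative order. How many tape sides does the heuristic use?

5

Sorted descending: 20, 19, 18, 17, 17, 9, 4, 3.
  20 → side 1 (new)  [load 20/28]
  19 → side 2 (new)  [load 19/28]
  18 → side 3 (new)  [load 18/28]
  17 → side 4 (new)  [load 17/28]
  17 → side 5 (new)  [load 17/28]
  9 → side 2  [load 28/28]
  4 → side 1  [load 24/28]
  3 → side 1  [load 27/28]
5 tape sides opened.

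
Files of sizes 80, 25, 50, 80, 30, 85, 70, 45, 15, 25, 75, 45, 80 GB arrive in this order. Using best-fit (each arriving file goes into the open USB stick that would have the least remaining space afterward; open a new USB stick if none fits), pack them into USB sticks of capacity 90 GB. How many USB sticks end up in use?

  80 → USB stick 1 (new)  [load 80/90]
  25 → USB stick 2 (new)  [load 25/90]
  50 → USB stick 2  [load 75/90]
  80 → USB stick 3 (new)  [load 80/90]
  30 → USB stick 4 (new)  [load 30/90]
  85 → USB stick 5 (new)  [load 85/90]
  70 → USB stick 6 (new)  [load 70/90]
  45 → USB stick 4  [load 75/90]
  15 → USB stick 2  [load 90/90]
  25 → USB stick 7 (new)  [load 25/90]
  75 → USB stick 8 (new)  [load 75/90]
  45 → USB stick 7  [load 70/90]
  80 → USB stick 9 (new)  [load 80/90]
9 USB sticks opened.

9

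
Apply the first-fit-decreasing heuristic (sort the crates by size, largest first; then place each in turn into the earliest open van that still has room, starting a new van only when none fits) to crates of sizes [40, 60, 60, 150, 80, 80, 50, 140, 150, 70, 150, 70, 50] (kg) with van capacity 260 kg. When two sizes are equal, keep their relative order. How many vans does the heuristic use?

5

Sorted descending: 150, 150, 150, 140, 80, 80, 70, 70, 60, 60, 50, 50, 40.
  150 → van 1 (new)  [load 150/260]
  150 → van 2 (new)  [load 150/260]
  150 → van 3 (new)  [load 150/260]
  140 → van 4 (new)  [load 140/260]
  80 → van 1  [load 230/260]
  80 → van 2  [load 230/260]
  70 → van 3  [load 220/260]
  70 → van 4  [load 210/260]
  60 → van 5 (new)  [load 60/260]
  60 → van 5  [load 120/260]
  50 → van 4  [load 260/260]
  50 → van 5  [load 170/260]
  40 → van 3  [load 260/260]
5 vans opened.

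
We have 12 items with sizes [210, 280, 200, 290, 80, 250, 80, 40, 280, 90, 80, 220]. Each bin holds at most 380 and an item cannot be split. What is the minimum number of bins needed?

Total = 290 + 280 + 280 + 250 + 220 + 210 + 200 + 90 + 80 + 80 + 80 + 40 = 2100.
Lower bound: ⌈2100/380⌉ = 6 bins.
Also, 7 items each exceed 190, and no two of those can share a bin, so at least 7 bins are needed.
A packing using 7 bins:
  bin 1: 290 + 90 = 380
  bin 2: 280 + 80 = 360
  bin 3: 280 + 80 = 360
  bin 4: 250 + 80 + 40 = 370
  bin 5: 220 = 220
  bin 6: 210 = 210
  bin 7: 200 = 200
This matches the lower bound, so 7 is optimal.

7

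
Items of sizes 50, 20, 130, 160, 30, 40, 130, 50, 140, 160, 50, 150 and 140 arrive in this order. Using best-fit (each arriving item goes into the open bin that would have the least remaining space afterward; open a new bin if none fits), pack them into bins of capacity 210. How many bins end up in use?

  50 → bin 1 (new)  [load 50/210]
  20 → bin 1  [load 70/210]
  130 → bin 1  [load 200/210]
  160 → bin 2 (new)  [load 160/210]
  30 → bin 2  [load 190/210]
  40 → bin 3 (new)  [load 40/210]
  130 → bin 3  [load 170/210]
  50 → bin 4 (new)  [load 50/210]
  140 → bin 4  [load 190/210]
  160 → bin 5 (new)  [load 160/210]
  50 → bin 5  [load 210/210]
  150 → bin 6 (new)  [load 150/210]
  140 → bin 7 (new)  [load 140/210]
7 bins opened.

7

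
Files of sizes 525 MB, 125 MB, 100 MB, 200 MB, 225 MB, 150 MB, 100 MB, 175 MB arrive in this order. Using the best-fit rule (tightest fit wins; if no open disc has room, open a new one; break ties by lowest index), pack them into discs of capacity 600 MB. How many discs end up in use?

3

  525 → disc 1 (new)  [load 525/600]
  125 → disc 2 (new)  [load 125/600]
  100 → disc 2  [load 225/600]
  200 → disc 2  [load 425/600]
  225 → disc 3 (new)  [load 225/600]
  150 → disc 2  [load 575/600]
  100 → disc 3  [load 325/600]
  175 → disc 3  [load 500/600]
3 discs opened.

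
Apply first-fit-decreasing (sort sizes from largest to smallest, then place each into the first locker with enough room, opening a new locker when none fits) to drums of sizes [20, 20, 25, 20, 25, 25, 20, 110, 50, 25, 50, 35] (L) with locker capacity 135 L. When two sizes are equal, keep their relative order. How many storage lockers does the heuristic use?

4

Sorted descending: 110, 50, 50, 35, 25, 25, 25, 25, 20, 20, 20, 20.
  110 → locker 1 (new)  [load 110/135]
  50 → locker 2 (new)  [load 50/135]
  50 → locker 2  [load 100/135]
  35 → locker 2  [load 135/135]
  25 → locker 1  [load 135/135]
  25 → locker 3 (new)  [load 25/135]
  25 → locker 3  [load 50/135]
  25 → locker 3  [load 75/135]
  20 → locker 3  [load 95/135]
  20 → locker 3  [load 115/135]
  20 → locker 3  [load 135/135]
  20 → locker 4 (new)  [load 20/135]
4 storage lockers opened.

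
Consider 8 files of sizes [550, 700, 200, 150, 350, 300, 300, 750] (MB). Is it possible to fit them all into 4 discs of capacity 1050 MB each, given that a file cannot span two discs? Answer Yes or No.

Yes

A valid assignment using 4 discs:
  disc 1: 750 + 300 = 1050
  disc 2: 700 + 350 = 1050
  disc 3: 550 + 300 + 200 = 1050
  disc 4: 150 = 150
Every load is within 1050 MB, so 4 discs suffice.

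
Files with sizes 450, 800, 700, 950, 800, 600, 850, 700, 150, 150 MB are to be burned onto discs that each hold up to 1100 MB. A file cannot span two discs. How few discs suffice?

Total = 950 + 850 + 800 + 800 + 700 + 700 + 600 + 450 + 150 + 150 = 6150 MB.
Lower bound: ⌈6150/1100⌉ = 6 discs.
Also, 7 files each exceed 550 MB, and no two of those can share a disc, so at least 7 discs are needed.
A packing using 7 discs:
  disc 1: 950 + 150 = 1100
  disc 2: 850 + 150 = 1000
  disc 3: 800 = 800
  disc 4: 800 = 800
  disc 5: 700 = 700
  disc 6: 700 = 700
  disc 7: 600 + 450 = 1050
This matches the lower bound, so 7 is optimal.

7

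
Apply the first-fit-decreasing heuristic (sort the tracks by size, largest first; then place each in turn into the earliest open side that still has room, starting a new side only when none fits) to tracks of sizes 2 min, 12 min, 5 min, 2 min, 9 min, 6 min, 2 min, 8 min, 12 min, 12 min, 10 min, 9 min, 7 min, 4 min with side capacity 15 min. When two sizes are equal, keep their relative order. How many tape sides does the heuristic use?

7

Sorted descending: 12, 12, 12, 10, 9, 9, 8, 7, 6, 5, 4, 2, 2, 2.
  12 → side 1 (new)  [load 12/15]
  12 → side 2 (new)  [load 12/15]
  12 → side 3 (new)  [load 12/15]
  10 → side 4 (new)  [load 10/15]
  9 → side 5 (new)  [load 9/15]
  9 → side 6 (new)  [load 9/15]
  8 → side 7 (new)  [load 8/15]
  7 → side 7  [load 15/15]
  6 → side 5  [load 15/15]
  5 → side 4  [load 15/15]
  4 → side 6  [load 13/15]
  2 → side 1  [load 14/15]
  2 → side 2  [load 14/15]
  2 → side 3  [load 14/15]
7 tape sides opened.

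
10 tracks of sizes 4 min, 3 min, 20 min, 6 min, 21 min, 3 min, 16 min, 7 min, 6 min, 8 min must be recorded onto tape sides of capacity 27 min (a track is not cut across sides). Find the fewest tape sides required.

4

Total = 21 + 20 + 16 + 8 + 7 + 6 + 6 + 4 + 3 + 3 = 94 min.
Lower bound: ⌈94/27⌉ = 4 tape sides.
A packing using 4 tape sides:
  side 1: 21 + 6 = 27
  side 2: 20 + 7 = 27
  side 3: 16 + 8 + 3 = 27
  side 4: 6 + 4 + 3 = 13
This matches the lower bound, so 4 is optimal.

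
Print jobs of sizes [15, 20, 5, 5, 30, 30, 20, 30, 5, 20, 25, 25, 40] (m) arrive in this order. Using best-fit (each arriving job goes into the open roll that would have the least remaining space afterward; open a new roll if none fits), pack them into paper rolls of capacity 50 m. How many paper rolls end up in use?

6

  15 → roll 1 (new)  [load 15/50]
  20 → roll 1  [load 35/50]
  5 → roll 1  [load 40/50]
  5 → roll 1  [load 45/50]
  30 → roll 2 (new)  [load 30/50]
  30 → roll 3 (new)  [load 30/50]
  20 → roll 2  [load 50/50]
  30 → roll 4 (new)  [load 30/50]
  5 → roll 1  [load 50/50]
  20 → roll 3  [load 50/50]
  25 → roll 5 (new)  [load 25/50]
  25 → roll 5  [load 50/50]
  40 → roll 6 (new)  [load 40/50]
6 paper rolls opened.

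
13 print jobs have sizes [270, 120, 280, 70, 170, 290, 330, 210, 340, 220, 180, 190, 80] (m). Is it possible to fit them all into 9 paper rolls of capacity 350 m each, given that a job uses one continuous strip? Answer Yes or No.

Yes

A valid assignment using 9 paper rolls:
  roll 1: 340 = 340
  roll 2: 330 = 330
  roll 3: 290 = 290
  roll 4: 280 + 70 = 350
  roll 5: 270 + 80 = 350
  roll 6: 220 + 120 = 340
  roll 7: 210 = 210
  roll 8: 190 = 190
  roll 9: 180 + 170 = 350
Every load is within 350 m, so 9 paper rolls suffice.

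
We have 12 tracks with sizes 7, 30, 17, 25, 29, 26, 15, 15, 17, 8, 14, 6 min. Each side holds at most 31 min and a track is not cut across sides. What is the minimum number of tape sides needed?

Total = 30 + 29 + 26 + 25 + 17 + 17 + 15 + 15 + 14 + 8 + 7 + 6 = 209 min.
Lower bound: ⌈209/31⌉ = 7 tape sides.
A packing using 8 tape sides:
  side 1: 30 = 30
  side 2: 29 = 29
  side 3: 26 = 26
  side 4: 25 + 6 = 31
  side 5: 17 + 14 = 31
  side 6: 17 + 8 = 25
  side 7: 15 + 15 = 30
  side 8: 7 = 7
No arrangement into 7 tape sides stays within capacity, so 8 is optimal.

8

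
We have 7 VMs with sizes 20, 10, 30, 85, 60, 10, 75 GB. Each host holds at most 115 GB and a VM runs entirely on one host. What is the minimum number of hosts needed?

3

Total = 85 + 75 + 60 + 30 + 20 + 10 + 10 = 290 GB.
Lower bound: ⌈290/115⌉ = 3 hosts.
A packing using 3 hosts:
  host 1: 85 + 30 = 115
  host 2: 75 + 20 + 10 + 10 = 115
  host 3: 60 = 60
This matches the lower bound, so 3 is optimal.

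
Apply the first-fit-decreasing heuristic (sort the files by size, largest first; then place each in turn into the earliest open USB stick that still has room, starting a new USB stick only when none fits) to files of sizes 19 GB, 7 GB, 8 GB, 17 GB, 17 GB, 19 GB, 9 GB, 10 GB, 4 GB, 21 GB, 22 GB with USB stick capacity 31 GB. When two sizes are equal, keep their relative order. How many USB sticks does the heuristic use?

6

Sorted descending: 22, 21, 19, 19, 17, 17, 10, 9, 8, 7, 4.
  22 → USB stick 1 (new)  [load 22/31]
  21 → USB stick 2 (new)  [load 21/31]
  19 → USB stick 3 (new)  [load 19/31]
  19 → USB stick 4 (new)  [load 19/31]
  17 → USB stick 5 (new)  [load 17/31]
  17 → USB stick 6 (new)  [load 17/31]
  10 → USB stick 2  [load 31/31]
  9 → USB stick 1  [load 31/31]
  8 → USB stick 3  [load 27/31]
  7 → USB stick 4  [load 26/31]
  4 → USB stick 3  [load 31/31]
6 USB sticks opened.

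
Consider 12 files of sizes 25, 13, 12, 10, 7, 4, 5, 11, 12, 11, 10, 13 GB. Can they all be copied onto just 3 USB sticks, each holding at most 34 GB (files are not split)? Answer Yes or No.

No

Total = 133 GB; ⌈133/34⌉ = 4.
At least 4 USB sticks are required, but only 3 are allowed.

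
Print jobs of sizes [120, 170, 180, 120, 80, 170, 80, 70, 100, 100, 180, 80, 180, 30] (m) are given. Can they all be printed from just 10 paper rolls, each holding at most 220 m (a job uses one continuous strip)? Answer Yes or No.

Yes

A valid assignment using 9 paper rolls:
  roll 1: 180 + 30 = 210
  roll 2: 180 = 180
  roll 3: 180 = 180
  roll 4: 170 = 170
  roll 5: 170 = 170
  roll 6: 120 + 100 = 220
  roll 7: 120 + 100 = 220
  roll 8: 80 + 80 = 160
  roll 9: 80 + 70 = 150
That uses only 9 ≤ 10, so 10 paper rolls are enough.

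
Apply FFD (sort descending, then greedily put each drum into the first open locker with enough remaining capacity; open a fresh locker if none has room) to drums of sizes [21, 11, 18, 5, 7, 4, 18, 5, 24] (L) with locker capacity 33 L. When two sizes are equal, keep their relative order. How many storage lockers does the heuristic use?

4

Sorted descending: 24, 21, 18, 18, 11, 7, 5, 5, 4.
  24 → locker 1 (new)  [load 24/33]
  21 → locker 2 (new)  [load 21/33]
  18 → locker 3 (new)  [load 18/33]
  18 → locker 4 (new)  [load 18/33]
  11 → locker 2  [load 32/33]
  7 → locker 1  [load 31/33]
  5 → locker 3  [load 23/33]
  5 → locker 3  [load 28/33]
  4 → locker 3  [load 32/33]
4 storage lockers opened.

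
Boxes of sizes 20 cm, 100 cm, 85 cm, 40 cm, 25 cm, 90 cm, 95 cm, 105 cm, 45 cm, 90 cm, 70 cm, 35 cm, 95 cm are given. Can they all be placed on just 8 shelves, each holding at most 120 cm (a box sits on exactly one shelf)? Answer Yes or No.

No

Total = 895 cm; ⌈895/120⌉ = 8.
The bound of 8 does not rule out 8, but exhaustive search shows no assignment into 8 shelves of capacity 120 cm exists — the minimum is 9.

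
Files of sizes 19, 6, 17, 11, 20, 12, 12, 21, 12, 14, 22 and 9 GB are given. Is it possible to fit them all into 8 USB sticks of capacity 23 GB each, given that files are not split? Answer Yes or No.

No

Total = 175 GB; ⌈175/23⌉ = 8.
9 files each exceed half the capacity and cannot share a USB stick, forcing at least 9 USB sticks.
At least 9 USB sticks are required, but only 8 are allowed.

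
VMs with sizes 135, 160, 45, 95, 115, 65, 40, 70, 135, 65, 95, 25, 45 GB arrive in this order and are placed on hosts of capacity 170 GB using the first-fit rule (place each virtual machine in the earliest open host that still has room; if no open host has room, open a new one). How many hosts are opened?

  135 → host 1 (new)  [load 135/170]
  160 → host 2 (new)  [load 160/170]
  45 → host 3 (new)  [load 45/170]
  95 → host 3  [load 140/170]
  115 → host 4 (new)  [load 115/170]
  65 → host 5 (new)  [load 65/170]
  40 → host 4  [load 155/170]
  70 → host 5  [load 135/170]
  135 → host 6 (new)  [load 135/170]
  65 → host 7 (new)  [load 65/170]
  95 → host 7  [load 160/170]
  25 → host 1  [load 160/170]
  45 → host 8 (new)  [load 45/170]
8 hosts opened.

8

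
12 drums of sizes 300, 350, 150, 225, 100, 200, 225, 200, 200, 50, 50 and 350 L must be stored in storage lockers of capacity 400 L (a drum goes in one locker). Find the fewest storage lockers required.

7

Total = 350 + 350 + 300 + 225 + 225 + 200 + 200 + 200 + 150 + 100 + 50 + 50 = 2400 L.
Lower bound: ⌈2400/400⌉ = 6 storage lockers.
A packing using 7 storage lockers:
  locker 1: 350 + 50 = 400
  locker 2: 350 + 50 = 400
  locker 3: 300 + 100 = 400
  locker 4: 225 + 150 = 375
  locker 5: 225 = 225
  locker 6: 200 + 200 = 400
  locker 7: 200 = 200
No arrangement into 6 storage lockers stays within capacity, so 7 is optimal.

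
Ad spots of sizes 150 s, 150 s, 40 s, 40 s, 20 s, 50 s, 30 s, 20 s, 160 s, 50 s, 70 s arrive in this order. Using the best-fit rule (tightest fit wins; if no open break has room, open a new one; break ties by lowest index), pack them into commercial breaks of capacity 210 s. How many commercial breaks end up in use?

4

  150 → break 1 (new)  [load 150/210]
  150 → break 2 (new)  [load 150/210]
  40 → break 1  [load 190/210]
  40 → break 2  [load 190/210]
  20 → break 1  [load 210/210]
  50 → break 3 (new)  [load 50/210]
  30 → break 3  [load 80/210]
  20 → break 2  [load 210/210]
  160 → break 4 (new)  [load 160/210]
  50 → break 4  [load 210/210]
  70 → break 3  [load 150/210]
4 commercial breaks opened.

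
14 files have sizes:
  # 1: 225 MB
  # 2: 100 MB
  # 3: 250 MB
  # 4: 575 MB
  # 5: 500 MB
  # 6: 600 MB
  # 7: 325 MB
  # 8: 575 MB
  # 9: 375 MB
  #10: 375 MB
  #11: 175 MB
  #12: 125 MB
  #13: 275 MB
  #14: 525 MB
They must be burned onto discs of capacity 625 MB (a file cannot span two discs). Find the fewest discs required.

9

Total = 600 + 575 + 575 + 525 + 500 + 375 + 375 + 325 + 275 + 250 + 225 + 175 + 125 + 100 = 5000 MB.
Lower bound: ⌈5000/625⌉ = 8 discs.
A packing using 9 discs:
  disc 1: 600 = 600
  disc 2: 575 = 575
  disc 3: 575 = 575
  disc 4: 525 + 100 = 625
  disc 5: 500 + 125 = 625
  disc 6: 375 + 250 = 625
  disc 7: 375 + 225 = 600
  disc 8: 325 + 275 = 600
  disc 9: 175 = 175
No arrangement into 8 discs stays within capacity, so 9 is optimal.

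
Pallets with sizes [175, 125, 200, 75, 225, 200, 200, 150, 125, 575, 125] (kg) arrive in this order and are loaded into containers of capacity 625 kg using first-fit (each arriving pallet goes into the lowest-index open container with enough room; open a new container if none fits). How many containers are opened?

4

  175 → container 1 (new)  [load 175/625]
  125 → container 1  [load 300/625]
  200 → container 1  [load 500/625]
  75 → container 1  [load 575/625]
  225 → container 2 (new)  [load 225/625]
  200 → container 2  [load 425/625]
  200 → container 2  [load 625/625]
  150 → container 3 (new)  [load 150/625]
  125 → container 3  [load 275/625]
  575 → container 4 (new)  [load 575/625]
  125 → container 3  [load 400/625]
4 containers opened.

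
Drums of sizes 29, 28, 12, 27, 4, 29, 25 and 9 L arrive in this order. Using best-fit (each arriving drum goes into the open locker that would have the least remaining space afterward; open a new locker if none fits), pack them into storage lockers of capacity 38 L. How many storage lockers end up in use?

5

  29 → locker 1 (new)  [load 29/38]
  28 → locker 2 (new)  [load 28/38]
  12 → locker 3 (new)  [load 12/38]
  27 → locker 4 (new)  [load 27/38]
  4 → locker 1  [load 33/38]
  29 → locker 5 (new)  [load 29/38]
  25 → locker 3  [load 37/38]
  9 → locker 5  [load 38/38]
5 storage lockers opened.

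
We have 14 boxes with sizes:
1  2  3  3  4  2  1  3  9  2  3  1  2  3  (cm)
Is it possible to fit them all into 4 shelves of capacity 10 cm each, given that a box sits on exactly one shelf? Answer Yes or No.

A valid assignment using 4 shelves:
  shelf 1: 9 + 1 = 10
  shelf 2: 4 + 3 + 3 = 10
  shelf 3: 3 + 3 + 3 + 1 = 10
  shelf 4: 2 + 2 + 2 + 2 + 1 = 9
Every load is within 10 cm, so 4 shelves suffice.

Yes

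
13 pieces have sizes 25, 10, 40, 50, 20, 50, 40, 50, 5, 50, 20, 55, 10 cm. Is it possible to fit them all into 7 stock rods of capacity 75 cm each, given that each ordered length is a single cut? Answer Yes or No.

A valid assignment using 7 stock rods:
  stock rod 1: 55 + 20 = 75
  stock rod 2: 50 + 25 = 75
  stock rod 3: 50 + 20 + 5 = 75
  stock rod 4: 50 + 10 + 10 = 70
  stock rod 5: 50 = 50
  stock rod 6: 40 = 40
  stock rod 7: 40 = 40
Every load is within 75 cm, so 7 stock rods suffice.

Yes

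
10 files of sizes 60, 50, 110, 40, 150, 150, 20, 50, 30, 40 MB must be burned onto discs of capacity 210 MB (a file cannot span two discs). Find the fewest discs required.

4

Total = 150 + 150 + 110 + 60 + 50 + 50 + 40 + 40 + 30 + 20 = 700 MB.
Lower bound: ⌈700/210⌉ = 4 discs.
A packing using 4 discs:
  disc 1: 150 + 60 = 210
  disc 2: 150 + 50 = 200
  disc 3: 110 + 50 + 40 = 200
  disc 4: 40 + 30 + 20 = 90
This matches the lower bound, so 4 is optimal.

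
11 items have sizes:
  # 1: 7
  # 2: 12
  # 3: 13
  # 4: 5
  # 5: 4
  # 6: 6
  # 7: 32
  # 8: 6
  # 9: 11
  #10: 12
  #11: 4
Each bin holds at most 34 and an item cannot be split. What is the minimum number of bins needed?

4

Total = 32 + 13 + 12 + 12 + 11 + 7 + 6 + 6 + 5 + 4 + 4 = 112.
Lower bound: ⌈112/34⌉ = 4 bins.
A packing using 4 bins:
  bin 1: 32 = 32
  bin 2: 13 + 12 + 7 = 32
  bin 3: 12 + 11 + 6 + 5 = 34
  bin 4: 6 + 4 + 4 = 14
This matches the lower bound, so 4 is optimal.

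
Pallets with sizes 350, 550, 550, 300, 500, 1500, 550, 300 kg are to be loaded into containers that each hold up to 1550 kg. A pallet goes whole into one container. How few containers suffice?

Total = 1500 + 550 + 550 + 550 + 500 + 350 + 300 + 300 = 4600 kg.
Lower bound: ⌈4600/1550⌉ = 3 containers.
A packing using 4 containers:
  container 1: 1500 = 1500
  container 2: 550 + 550 + 350 = 1450
  container 3: 550 + 500 + 300 = 1350
  container 4: 300 = 300
No arrangement into 3 containers stays within capacity, so 4 is optimal.

4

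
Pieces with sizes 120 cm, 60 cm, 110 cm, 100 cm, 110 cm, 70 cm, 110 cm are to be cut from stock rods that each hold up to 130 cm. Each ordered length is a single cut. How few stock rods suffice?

Total = 120 + 110 + 110 + 110 + 100 + 70 + 60 = 680 cm.
Lower bound: ⌈680/130⌉ = 6 stock rods.
A packing using 6 stock rods:
  stock rod 1: 120 = 120
  stock rod 2: 110 = 110
  stock rod 3: 110 = 110
  stock rod 4: 110 = 110
  stock rod 5: 100 = 100
  stock rod 6: 70 + 60 = 130
This matches the lower bound, so 6 is optimal.

6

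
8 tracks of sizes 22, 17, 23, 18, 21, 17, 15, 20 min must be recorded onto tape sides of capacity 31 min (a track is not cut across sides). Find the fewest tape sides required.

Total = 23 + 22 + 21 + 20 + 18 + 17 + 17 + 15 = 153 min.
Lower bound: ⌈153/31⌉ = 5 tape sides.
Also, 7 tracks each exceed 31/2 min, and no two of those can share a side, so at least 7 tape sides are needed.
A packing using 8 tape sides:
  side 1: 23 = 23
  side 2: 22 = 22
  side 3: 21 = 21
  side 4: 20 = 20
  side 5: 18 = 18
  side 6: 17 = 17
  side 7: 17 = 17
  side 8: 15 = 15
No arrangement into 7 tape sides stays within capacity, so 8 is optimal.

8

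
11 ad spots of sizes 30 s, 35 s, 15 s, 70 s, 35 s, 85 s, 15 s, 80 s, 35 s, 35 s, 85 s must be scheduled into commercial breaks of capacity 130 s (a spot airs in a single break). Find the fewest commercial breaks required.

Total = 85 + 85 + 80 + 70 + 35 + 35 + 35 + 35 + 30 + 15 + 15 = 520 s.
Lower bound: ⌈520/130⌉ = 4 commercial breaks.
A packing using 5 commercial breaks:
  break 1: 85 + 35 = 120
  break 2: 85 + 35 = 120
  break 3: 80 + 35 + 15 = 130
  break 4: 70 + 35 + 15 = 120
  break 5: 30 = 30
No arrangement into 4 commercial breaks stays within capacity, so 5 is optimal.

5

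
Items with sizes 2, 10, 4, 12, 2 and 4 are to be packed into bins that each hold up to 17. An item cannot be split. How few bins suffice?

3

Total = 12 + 10 + 4 + 4 + 2 + 2 = 34.
Lower bound: ⌈34/17⌉ = 2 bins.
A packing using 3 bins:
  bin 1: 12 + 4 = 16
  bin 2: 10 + 4 + 2 = 16
  bin 3: 2 = 2
No arrangement into 2 bins stays within capacity, so 3 is optimal.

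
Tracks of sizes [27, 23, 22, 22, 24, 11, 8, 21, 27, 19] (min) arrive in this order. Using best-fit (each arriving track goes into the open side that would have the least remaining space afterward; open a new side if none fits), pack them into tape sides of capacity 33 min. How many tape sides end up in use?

8

  27 → side 1 (new)  [load 27/33]
  23 → side 2 (new)  [load 23/33]
  22 → side 3 (new)  [load 22/33]
  22 → side 4 (new)  [load 22/33]
  24 → side 5 (new)  [load 24/33]
  11 → side 3  [load 33/33]
  8 → side 5  [load 32/33]
  21 → side 6 (new)  [load 21/33]
  27 → side 7 (new)  [load 27/33]
  19 → side 8 (new)  [load 19/33]
8 tape sides opened.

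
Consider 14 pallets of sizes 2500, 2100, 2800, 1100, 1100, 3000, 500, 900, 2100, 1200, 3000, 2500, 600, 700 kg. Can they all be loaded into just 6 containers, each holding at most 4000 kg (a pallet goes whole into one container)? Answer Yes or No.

No

Total = 24100 kg; ⌈24100/4000⌉ = 7.
At least 7 containers are required, but only 6 are allowed.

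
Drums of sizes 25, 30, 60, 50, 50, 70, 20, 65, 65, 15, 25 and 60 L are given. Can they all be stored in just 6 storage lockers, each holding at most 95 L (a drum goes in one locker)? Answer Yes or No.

Total = 535 L; ⌈535/95⌉ = 6.
7 drums each exceed half the capacity and cannot share a locker, forcing at least 7 storage lockers.
At least 7 storage lockers are required, but only 6 are allowed.

No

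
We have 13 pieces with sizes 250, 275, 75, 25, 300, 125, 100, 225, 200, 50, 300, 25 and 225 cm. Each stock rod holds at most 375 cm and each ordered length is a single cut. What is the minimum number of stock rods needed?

7

Total = 300 + 300 + 275 + 250 + 225 + 225 + 200 + 125 + 100 + 75 + 50 + 25 + 25 = 2175 cm.
Lower bound: ⌈2175/375⌉ = 6 stock rods.
Also, 7 pieces each exceed 375/2 cm, and no two of those can share a stock rod, so at least 7 stock rods are needed.
A packing using 7 stock rods:
  stock rod 1: 300 + 75 = 375
  stock rod 2: 300 + 50 + 25 = 375
  stock rod 3: 275 + 100 = 375
  stock rod 4: 250 + 125 = 375
  stock rod 5: 225 + 25 = 250
  stock rod 6: 225 = 225
  stock rod 7: 200 = 200
This matches the lower bound, so 7 is optimal.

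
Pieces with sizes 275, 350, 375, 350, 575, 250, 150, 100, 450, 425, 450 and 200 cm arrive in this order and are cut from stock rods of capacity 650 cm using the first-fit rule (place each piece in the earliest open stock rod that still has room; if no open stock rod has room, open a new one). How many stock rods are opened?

7

  275 → stock rod 1 (new)  [load 275/650]
  350 → stock rod 1  [load 625/650]
  375 → stock rod 2 (new)  [load 375/650]
  350 → stock rod 3 (new)  [load 350/650]
  575 → stock rod 4 (new)  [load 575/650]
  250 → stock rod 2  [load 625/650]
  150 → stock rod 3  [load 500/650]
  100 → stock rod 3  [load 600/650]
  450 → stock rod 5 (new)  [load 450/650]
  425 → stock rod 6 (new)  [load 425/650]
  450 → stock rod 7 (new)  [load 450/650]
  200 → stock rod 5  [load 650/650]
7 stock rods opened.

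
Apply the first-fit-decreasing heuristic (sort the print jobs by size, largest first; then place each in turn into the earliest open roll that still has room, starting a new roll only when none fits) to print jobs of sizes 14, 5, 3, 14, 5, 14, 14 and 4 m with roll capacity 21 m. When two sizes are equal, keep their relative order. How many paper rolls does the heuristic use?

Sorted descending: 14, 14, 14, 14, 5, 5, 4, 3.
  14 → roll 1 (new)  [load 14/21]
  14 → roll 2 (new)  [load 14/21]
  14 → roll 3 (new)  [load 14/21]
  14 → roll 4 (new)  [load 14/21]
  5 → roll 1  [load 19/21]
  5 → roll 2  [load 19/21]
  4 → roll 3  [load 18/21]
  3 → roll 3  [load 21/21]
4 paper rolls opened.

4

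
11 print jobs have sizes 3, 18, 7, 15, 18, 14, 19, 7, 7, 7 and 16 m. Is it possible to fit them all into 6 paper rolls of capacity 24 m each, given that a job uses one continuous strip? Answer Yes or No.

Total = 131 m; ⌈131/24⌉ = 6.
The bound of 6 does not rule out 6, but exhaustive search shows no assignment into 6 paper rolls of capacity 24 m exists — the minimum is 7.

No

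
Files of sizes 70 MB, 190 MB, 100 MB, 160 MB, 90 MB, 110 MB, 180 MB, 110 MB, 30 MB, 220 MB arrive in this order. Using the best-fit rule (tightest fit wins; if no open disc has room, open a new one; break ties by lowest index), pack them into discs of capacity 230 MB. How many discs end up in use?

  70 → disc 1 (new)  [load 70/230]
  190 → disc 2 (new)  [load 190/230]
  100 → disc 1  [load 170/230]
  160 → disc 3 (new)  [load 160/230]
  90 → disc 4 (new)  [load 90/230]
  110 → disc 4  [load 200/230]
  180 → disc 5 (new)  [load 180/230]
  110 → disc 6 (new)  [load 110/230]
  30 → disc 4  [load 230/230]
  220 → disc 7 (new)  [load 220/230]
7 discs opened.

7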